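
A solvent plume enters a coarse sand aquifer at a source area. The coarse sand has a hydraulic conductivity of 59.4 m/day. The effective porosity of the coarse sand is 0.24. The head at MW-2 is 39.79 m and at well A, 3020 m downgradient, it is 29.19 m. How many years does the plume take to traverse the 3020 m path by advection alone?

9.52

Hydraulic gradient i = (39.79 − 29.19) / 3020 = 10.6 / 3020 = 0.003510.
Darcy flux q = K · i = 59.40 × 0.003510 = 0.2085 m/day.
Seepage velocity v = q / n_e = 0.2085 / 0.24 = 0.8687 m/day.
Travel time t = L / v = 3020 / 0.8687 = 3476 days = 9.518 years.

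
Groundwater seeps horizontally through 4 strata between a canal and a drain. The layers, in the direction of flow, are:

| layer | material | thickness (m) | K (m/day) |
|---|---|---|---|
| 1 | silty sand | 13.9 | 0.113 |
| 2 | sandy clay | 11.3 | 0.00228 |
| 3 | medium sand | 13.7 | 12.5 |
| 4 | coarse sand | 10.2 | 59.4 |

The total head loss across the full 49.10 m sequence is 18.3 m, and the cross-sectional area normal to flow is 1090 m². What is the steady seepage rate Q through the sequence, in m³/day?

3.93

Flow is perpendicular to layering, so the layers act in series and the equivalent K is the thickness-weighted harmonic mean.
Total thickness L = 13.9 + 11.3 + 13.7 + 10.2 = 49.10 m.
Σ(b_i/K_i) = 13.9/0.113 + 11.3/0.00228 + 13.7/12.5 + 10.2/59.4 = 5080 d.
K_eq = L / Σ(b_i/K_i) = 49.10 / 5080 = 0.009665 m/day.
Q = K_eq · A · (Δh/L) = 0.009665 × 1090 × (18.3/49.10) = 3.926 m³/day.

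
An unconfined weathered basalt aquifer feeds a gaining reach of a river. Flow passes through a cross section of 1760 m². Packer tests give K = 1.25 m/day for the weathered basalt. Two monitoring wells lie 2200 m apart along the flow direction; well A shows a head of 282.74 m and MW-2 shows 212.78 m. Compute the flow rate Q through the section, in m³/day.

Hydraulic gradient i = (282.74 − 212.78) / 2200 = 69.96 / 2200 = 0.03180.
Darcy's law: Q = K · A · i = 1.250 × 1760 × 0.03180 = 69.96 m³/day.

70.0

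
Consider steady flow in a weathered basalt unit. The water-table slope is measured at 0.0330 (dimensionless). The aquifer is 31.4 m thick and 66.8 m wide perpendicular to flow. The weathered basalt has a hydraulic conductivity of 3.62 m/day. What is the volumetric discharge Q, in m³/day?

251

Cross-sectional area A = 66.8 × 31.4 = 2098 m².
Hydraulic gradient i = 0.0330.
Darcy's law: Q = K · A · i = 3.620 × 2098 × 0.03300 = 250.6 m³/day.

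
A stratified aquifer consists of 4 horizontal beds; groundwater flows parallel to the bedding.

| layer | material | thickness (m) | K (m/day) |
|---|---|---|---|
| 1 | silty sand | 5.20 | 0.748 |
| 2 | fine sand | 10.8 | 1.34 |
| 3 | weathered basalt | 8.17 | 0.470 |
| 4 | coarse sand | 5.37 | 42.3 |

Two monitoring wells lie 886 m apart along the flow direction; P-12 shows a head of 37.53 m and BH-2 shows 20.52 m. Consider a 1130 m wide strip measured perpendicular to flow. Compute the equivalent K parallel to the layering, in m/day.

8.44

Flow is parallel to layering, so each bed carries its own Darcy discharge and the transmissivities add.
Σ(K_i·b_i) = 0.748×5.20 + 1.34×10.8 + 0.470×8.17 + 42.3×5.37 = 249.4 m²/day.
Total thickness b = 29.54 m, so K_eq = Σ(K_i·b_i)/b = 8.441 m/day.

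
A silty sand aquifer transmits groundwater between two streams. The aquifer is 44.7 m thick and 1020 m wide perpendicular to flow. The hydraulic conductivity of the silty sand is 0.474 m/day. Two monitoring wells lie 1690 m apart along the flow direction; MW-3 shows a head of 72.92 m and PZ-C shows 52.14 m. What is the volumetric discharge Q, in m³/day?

Cross-sectional area A = 1020 × 44.7 = 45594 m².
Hydraulic gradient i = (72.92 − 52.14) / 1690 = 20.78 / 1690 = 0.01230.
Darcy's law: Q = K · A · i = 0.4740 × 45594 × 0.01230 = 265.7 m³/day.

266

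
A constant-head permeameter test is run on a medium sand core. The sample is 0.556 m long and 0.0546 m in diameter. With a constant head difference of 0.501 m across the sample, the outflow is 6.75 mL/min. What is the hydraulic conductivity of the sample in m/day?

Cross-sectional area A = π·(d/2)² = π × (0.0546/2)² = 0.002341 m².
Convert discharge: 6.75 mL/min = 1.125e-07 m³/s.
Darcy's law rearranged: K = Q·L / (A·Δh) = 1.125e-07 × 0.556 / (0.002341 × 0.501) = 5.332e-05 m/s = 4.607 m/day.

4.61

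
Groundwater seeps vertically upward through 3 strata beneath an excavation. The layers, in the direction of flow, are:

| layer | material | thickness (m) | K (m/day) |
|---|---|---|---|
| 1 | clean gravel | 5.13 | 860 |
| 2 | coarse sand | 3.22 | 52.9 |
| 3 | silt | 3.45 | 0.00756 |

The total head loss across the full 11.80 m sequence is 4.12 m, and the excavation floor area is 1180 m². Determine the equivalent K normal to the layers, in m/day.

0.0259

Flow is perpendicular to layering, so the layers act in series and the equivalent K is the thickness-weighted harmonic mean.
Total thickness L = 5.13 + 3.22 + 3.45 = 11.80 m.
Σ(b_i/K_i) = 5.13/860 + 3.22/52.9 + 3.45/0.00756 = 456.4 d.
K_eq = L / Σ(b_i/K_i) = 11.80 / 456.4 = 0.02585 m/day.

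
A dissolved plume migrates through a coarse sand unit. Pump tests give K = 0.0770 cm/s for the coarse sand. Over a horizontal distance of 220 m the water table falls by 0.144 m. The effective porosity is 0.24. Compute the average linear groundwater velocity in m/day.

Convert K: 0.0770 cm/s × 864 = 66.53 m/day.
Hydraulic gradient i = Δh / L = 0.144 / 220 = 0.0006545.
Darcy flux q = K · i = 66.53 × 0.0006545 = 0.04355 m/day.
Seepage velocity v = q / n_e = 0.04355 / 0.24 = 0.1814 m/day.

0.181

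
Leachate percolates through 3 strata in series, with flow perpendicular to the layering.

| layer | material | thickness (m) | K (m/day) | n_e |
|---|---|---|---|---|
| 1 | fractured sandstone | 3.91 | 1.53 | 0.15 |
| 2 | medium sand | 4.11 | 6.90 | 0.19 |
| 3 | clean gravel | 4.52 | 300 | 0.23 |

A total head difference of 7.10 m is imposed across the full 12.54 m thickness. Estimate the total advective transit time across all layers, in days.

1.07

With flow normal to the layers, continuity requires the same specific discharge q through every layer.
Σ(b_i/K_i) = 3.91/1.53 + 4.11/6.90 + 4.52/300 = 3.166 d.
q = Δh / Σ(b_i/K_i) = 7.10 / 3.166 = 2.242 m/day.
In each layer the seepage velocity is v_i = q/n_i, so the layer transit time is t_i = b_i·n_i / q:
  layer 1 (fractured sandstone): t_1 = 3.91 × 0.15 / 2.242 = 0.2616 d
  layer 2 (medium sand): t_2 = 4.11 × 0.19 / 2.242 = 0.3482 d
  layer 3 (clean gravel): t_3 = 4.52 × 0.23 / 2.242 = 0.4636 d
Total t = Σ t_i = 1.073 days.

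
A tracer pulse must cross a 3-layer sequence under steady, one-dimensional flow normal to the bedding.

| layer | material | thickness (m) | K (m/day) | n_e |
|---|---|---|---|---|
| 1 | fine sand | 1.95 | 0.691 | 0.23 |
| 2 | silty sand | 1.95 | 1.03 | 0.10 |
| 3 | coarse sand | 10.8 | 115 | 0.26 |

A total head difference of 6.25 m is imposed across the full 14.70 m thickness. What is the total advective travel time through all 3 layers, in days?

With flow normal to the layers, continuity requires the same specific discharge q through every layer.
Σ(b_i/K_i) = 1.95/0.691 + 1.95/1.03 + 10.8/115 = 4.809 d.
q = Δh / Σ(b_i/K_i) = 6.25 / 4.809 = 1.300 m/day.
In each layer the seepage velocity is v_i = q/n_i, so the layer transit time is t_i = b_i·n_i / q:
  layer 1 (fine sand): t_1 = 1.95 × 0.23 / 1.300 = 0.3451 d
  layer 2 (silty sand): t_2 = 1.95 × 0.10 / 1.300 = 0.1500 d
  layer 3 (coarse sand): t_3 = 10.8 × 0.26 / 1.300 = 2.161 d
Total t = Σ t_i = 2.656 days.

2.66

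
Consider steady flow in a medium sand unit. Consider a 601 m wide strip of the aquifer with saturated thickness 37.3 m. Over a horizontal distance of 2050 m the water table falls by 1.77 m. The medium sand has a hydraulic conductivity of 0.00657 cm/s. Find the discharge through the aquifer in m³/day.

Convert K: 0.00657 cm/s × 864 = 5.676 m/day.
Cross-sectional area A = 601 × 37.3 = 22417 m².
Hydraulic gradient i = Δh / L = 1.77 / 2050 = 0.0008634.
Darcy's law: Q = K · A · i = 5.676 × 22417 × 0.0008634 = 109.9 m³/day.

110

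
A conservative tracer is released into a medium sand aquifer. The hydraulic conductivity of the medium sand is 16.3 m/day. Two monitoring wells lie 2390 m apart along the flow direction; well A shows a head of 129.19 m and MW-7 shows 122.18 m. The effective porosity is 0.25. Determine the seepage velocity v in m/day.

Hydraulic gradient i = (129.19 − 122.18) / 2390 = 7.01 / 2390 = 0.002933.
Darcy flux q = K · i = 16.30 × 0.002933 = 0.04781 m/day.
Seepage velocity v = q / n_e = 0.04781 / 0.25 = 0.1912 m/day.

0.191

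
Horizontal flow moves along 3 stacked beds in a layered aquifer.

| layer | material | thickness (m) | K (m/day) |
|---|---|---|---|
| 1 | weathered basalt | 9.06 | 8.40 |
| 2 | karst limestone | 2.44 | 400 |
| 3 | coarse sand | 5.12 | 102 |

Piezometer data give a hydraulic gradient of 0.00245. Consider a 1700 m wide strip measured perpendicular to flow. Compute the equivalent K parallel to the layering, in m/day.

94.7

Flow is parallel to layering, so each bed carries its own Darcy discharge and the transmissivities add.
Σ(K_i·b_i) = 8.40×9.06 + 400×2.44 + 102×5.12 = 1574 m²/day.
Total thickness b = 16.62 m, so K_eq = Σ(K_i·b_i)/b = 94.73 m/day.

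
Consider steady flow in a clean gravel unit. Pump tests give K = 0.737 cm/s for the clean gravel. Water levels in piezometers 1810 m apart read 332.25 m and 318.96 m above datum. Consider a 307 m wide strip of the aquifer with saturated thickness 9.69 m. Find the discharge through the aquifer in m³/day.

13900

Convert K: 0.737 cm/s × 864 = 636.8 m/day.
Cross-sectional area A = 307 × 9.69 = 2975 m².
Hydraulic gradient i = (332.25 − 318.96) / 1810 = 13.29 / 1810 = 0.007343.
Darcy's law: Q = K · A · i = 636.8 × 2975 × 0.007343 = 13909 m³/day.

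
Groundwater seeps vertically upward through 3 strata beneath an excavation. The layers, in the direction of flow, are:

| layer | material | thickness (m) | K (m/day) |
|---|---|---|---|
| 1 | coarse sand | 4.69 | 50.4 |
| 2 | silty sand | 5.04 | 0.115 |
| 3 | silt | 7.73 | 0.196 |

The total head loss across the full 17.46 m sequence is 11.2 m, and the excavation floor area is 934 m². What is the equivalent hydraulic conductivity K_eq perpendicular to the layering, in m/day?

0.209

Flow is perpendicular to layering, so the layers act in series and the equivalent K is the thickness-weighted harmonic mean.
Total thickness L = 4.69 + 5.04 + 7.73 = 17.46 m.
Σ(b_i/K_i) = 4.69/50.4 + 5.04/0.115 + 7.73/0.196 = 83.36 d.
K_eq = L / Σ(b_i/K_i) = 17.46 / 83.36 = 0.2095 m/day.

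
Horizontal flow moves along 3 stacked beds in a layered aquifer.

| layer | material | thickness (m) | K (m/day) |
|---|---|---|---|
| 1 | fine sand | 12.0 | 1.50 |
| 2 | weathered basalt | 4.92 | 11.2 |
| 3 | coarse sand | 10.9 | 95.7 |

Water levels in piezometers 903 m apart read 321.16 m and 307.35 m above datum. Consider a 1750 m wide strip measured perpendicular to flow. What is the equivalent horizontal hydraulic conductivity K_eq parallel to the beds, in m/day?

40.1

Flow is parallel to layering, so each bed carries its own Darcy discharge and the transmissivities add.
Σ(K_i·b_i) = 1.50×12.0 + 11.2×4.92 + 95.7×10.9 = 1116 m²/day.
Total thickness b = 27.82 m, so K_eq = Σ(K_i·b_i)/b = 40.12 m/day.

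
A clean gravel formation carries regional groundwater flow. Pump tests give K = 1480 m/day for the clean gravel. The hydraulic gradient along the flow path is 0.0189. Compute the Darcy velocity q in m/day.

28.0

Hydraulic gradient i = 0.0189.
Specific discharge q = K · i = 1480 × 0.01890 = 27.97 m/day.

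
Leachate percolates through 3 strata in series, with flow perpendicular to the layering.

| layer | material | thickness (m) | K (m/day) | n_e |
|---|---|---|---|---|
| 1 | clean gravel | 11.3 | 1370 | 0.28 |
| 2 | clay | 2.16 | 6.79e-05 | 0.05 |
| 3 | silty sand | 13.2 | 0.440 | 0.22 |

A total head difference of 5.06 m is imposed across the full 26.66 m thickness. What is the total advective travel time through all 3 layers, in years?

With flow normal to the layers, continuity requires the same specific discharge q through every layer.
Σ(b_i/K_i) = 11.3/1370 + 2.16/6.79e-05 + 13.2/0.440 = 31841 d.
q = Δh / Σ(b_i/K_i) = 5.06 / 31841 = 0.0001589 m/day.
In each layer the seepage velocity is v_i = q/n_i, so the layer transit time is t_i = b_i·n_i / q:
  layer 1 (clean gravel): t_1 = 11.3 × 0.28 / 0.0001589 = 19910 d
  layer 2 (clay): t_2 = 2.16 × 0.05 / 0.0001589 = 679.6 d
  layer 3 (silty sand): t_3 = 13.2 × 0.22 / 0.0001589 = 18274 d
Total t = Σ t_i = 38864 days = 106.4 years.

106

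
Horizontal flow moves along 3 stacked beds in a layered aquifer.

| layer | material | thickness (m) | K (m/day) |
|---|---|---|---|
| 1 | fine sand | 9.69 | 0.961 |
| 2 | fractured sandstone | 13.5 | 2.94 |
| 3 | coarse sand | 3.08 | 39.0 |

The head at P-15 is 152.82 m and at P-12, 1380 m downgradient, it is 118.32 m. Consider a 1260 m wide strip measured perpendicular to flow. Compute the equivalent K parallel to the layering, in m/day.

Flow is parallel to layering, so each bed carries its own Darcy discharge and the transmissivities add.
Σ(K_i·b_i) = 0.961×9.69 + 2.94×13.5 + 39.0×3.08 = 169.1 m²/day.
Total thickness b = 26.27 m, so K_eq = Σ(K_i·b_i)/b = 6.438 m/day.

6.44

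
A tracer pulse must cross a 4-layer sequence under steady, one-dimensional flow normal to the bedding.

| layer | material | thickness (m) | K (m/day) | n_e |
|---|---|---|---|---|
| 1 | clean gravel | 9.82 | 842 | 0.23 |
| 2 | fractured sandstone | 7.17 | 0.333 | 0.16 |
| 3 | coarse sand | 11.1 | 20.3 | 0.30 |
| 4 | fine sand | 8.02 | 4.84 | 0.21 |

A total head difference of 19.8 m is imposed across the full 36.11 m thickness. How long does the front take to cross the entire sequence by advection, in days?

10.1

With flow normal to the layers, continuity requires the same specific discharge q through every layer.
Σ(b_i/K_i) = 9.82/842 + 7.17/0.333 + 11.1/20.3 + 8.02/4.84 = 23.75 d.
q = Δh / Σ(b_i/K_i) = 19.8 / 23.75 = 0.8338 m/day.
In each layer the seepage velocity is v_i = q/n_i, so the layer transit time is t_i = b_i·n_i / q:
  layer 1 (clean gravel): t_1 = 9.82 × 0.23 / 0.8338 = 2.709 d
  layer 2 (fractured sandstone): t_2 = 7.17 × 0.16 / 0.8338 = 1.376 d
  layer 3 (coarse sand): t_3 = 11.1 × 0.30 / 0.8338 = 3.994 d
  layer 4 (fine sand): t_4 = 8.02 × 0.21 / 0.8338 = 2.020 d
Total t = Σ t_i = 10.10 days.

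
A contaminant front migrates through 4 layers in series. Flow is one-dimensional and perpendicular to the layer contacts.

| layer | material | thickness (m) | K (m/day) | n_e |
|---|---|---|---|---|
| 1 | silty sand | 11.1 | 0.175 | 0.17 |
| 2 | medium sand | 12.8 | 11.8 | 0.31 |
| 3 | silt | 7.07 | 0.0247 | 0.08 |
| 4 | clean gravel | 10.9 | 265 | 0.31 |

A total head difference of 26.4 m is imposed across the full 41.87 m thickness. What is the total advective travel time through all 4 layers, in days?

With flow normal to the layers, continuity requires the same specific discharge q through every layer.
Σ(b_i/K_i) = 11.1/0.175 + 12.8/11.8 + 7.07/0.0247 + 10.9/265 = 350.8 d.
q = Δh / Σ(b_i/K_i) = 26.4 / 350.8 = 0.07526 m/day.
In each layer the seepage velocity is v_i = q/n_i, so the layer transit time is t_i = b_i·n_i / q:
  layer 1 (silty sand): t_1 = 11.1 × 0.17 / 0.07526 = 25.07 d
  layer 2 (medium sand): t_2 = 12.8 × 0.31 / 0.07526 = 52.72 d
  layer 3 (silt): t_3 = 7.07 × 0.08 / 0.07526 = 7.515 d
  layer 4 (clean gravel): t_4 = 10.9 × 0.31 / 0.07526 = 44.90 d
Total t = Σ t_i = 130.2 days.

130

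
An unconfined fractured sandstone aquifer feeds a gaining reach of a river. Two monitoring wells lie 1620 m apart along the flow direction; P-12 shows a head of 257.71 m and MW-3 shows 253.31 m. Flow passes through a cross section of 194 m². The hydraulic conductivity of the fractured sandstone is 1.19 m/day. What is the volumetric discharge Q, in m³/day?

0.627

Hydraulic gradient i = (257.71 − 253.31) / 1620 = 4.4 / 1620 = 0.002716.
Darcy's law: Q = K · A · i = 1.190 × 194.0 × 0.002716 = 0.6270 m³/day.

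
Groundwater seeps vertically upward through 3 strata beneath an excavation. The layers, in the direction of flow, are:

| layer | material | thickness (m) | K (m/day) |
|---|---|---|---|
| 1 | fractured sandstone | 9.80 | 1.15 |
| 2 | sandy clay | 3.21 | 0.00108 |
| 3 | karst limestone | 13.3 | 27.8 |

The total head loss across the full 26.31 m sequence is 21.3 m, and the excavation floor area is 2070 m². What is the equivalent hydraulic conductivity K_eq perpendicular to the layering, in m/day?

Flow is perpendicular to layering, so the layers act in series and the equivalent K is the thickness-weighted harmonic mean.
Total thickness L = 9.80 + 3.21 + 13.3 = 26.31 m.
Σ(b_i/K_i) = 9.80/1.15 + 3.21/0.00108 + 13.3/27.8 = 2981 d.
K_eq = L / Σ(b_i/K_i) = 26.31 / 2981 = 0.008825 m/day.

0.00883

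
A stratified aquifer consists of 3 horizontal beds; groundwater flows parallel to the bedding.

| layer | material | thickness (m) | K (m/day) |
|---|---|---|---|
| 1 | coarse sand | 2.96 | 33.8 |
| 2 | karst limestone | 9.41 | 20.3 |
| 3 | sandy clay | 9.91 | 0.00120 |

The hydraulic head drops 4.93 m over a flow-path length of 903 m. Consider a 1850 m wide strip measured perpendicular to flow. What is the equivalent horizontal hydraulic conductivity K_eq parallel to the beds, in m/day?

Flow is parallel to layering, so each bed carries its own Darcy discharge and the transmissivities add.
Σ(K_i·b_i) = 33.8×2.96 + 20.3×9.41 + 0.00120×9.91 = 291.1 m²/day.
Total thickness b = 22.28 m, so K_eq = Σ(K_i·b_i)/b = 13.06 m/day.

13.1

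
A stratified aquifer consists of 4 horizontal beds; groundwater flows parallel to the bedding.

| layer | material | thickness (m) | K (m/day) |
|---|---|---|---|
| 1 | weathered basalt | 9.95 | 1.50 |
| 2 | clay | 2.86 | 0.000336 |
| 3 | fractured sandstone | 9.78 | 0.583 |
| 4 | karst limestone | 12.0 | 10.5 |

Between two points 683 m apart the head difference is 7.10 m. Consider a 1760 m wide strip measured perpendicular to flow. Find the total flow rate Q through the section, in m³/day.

Flow is parallel to layering, so each bed carries its own Darcy discharge and the transmissivities add.
Σ(K_i·b_i) = 1.50×9.95 + 0.000336×2.86 + 0.583×9.78 + 10.5×12.0 = 146.6 m²/day.
Hydraulic gradient i = Δh / L = 7.10 / 683 = 0.01040.
Q = Σ(K_i·b_i) · W · i = 146.6 × 1760 × 0.01040 = 2683 m³/day.

2680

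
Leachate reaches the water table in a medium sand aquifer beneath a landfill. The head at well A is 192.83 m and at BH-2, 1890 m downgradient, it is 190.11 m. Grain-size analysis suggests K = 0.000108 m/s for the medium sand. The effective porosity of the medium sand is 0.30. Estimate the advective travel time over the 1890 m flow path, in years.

116

Convert K: 0.000108 m/s × 86400 = 9.331 m/day.
Hydraulic gradient i = (192.83 − 190.11) / 1890 = 2.72 / 1890 = 0.001439.
Darcy flux q = K · i = 9.331 × 0.001439 = 0.01343 m/day.
Seepage velocity v = q / n_e = 0.01343 / 0.30 = 0.04476 m/day.
Travel time t = L / v = 1890 / 0.04476 = 42222 days = 115.6 years.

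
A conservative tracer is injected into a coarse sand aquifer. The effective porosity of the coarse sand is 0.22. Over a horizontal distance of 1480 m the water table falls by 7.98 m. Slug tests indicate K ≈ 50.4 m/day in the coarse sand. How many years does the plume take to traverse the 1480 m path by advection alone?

3.28

Hydraulic gradient i = Δh / L = 7.98 / 1480 = 0.005392.
Darcy flux q = K · i = 50.40 × 0.005392 = 0.2718 m/day.
Seepage velocity v = q / n_e = 0.2718 / 0.22 = 1.235 m/day.
Travel time t = L / v = 1480 / 1.235 = 1198 days = 3.280 years.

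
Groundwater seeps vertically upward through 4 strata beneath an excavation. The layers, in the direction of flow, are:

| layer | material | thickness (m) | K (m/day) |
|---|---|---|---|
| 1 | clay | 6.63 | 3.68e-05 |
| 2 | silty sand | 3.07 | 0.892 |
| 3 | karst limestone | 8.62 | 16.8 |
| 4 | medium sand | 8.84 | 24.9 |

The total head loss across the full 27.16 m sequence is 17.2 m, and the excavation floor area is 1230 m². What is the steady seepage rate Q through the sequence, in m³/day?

Flow is perpendicular to layering, so the layers act in series and the equivalent K is the thickness-weighted harmonic mean.
Total thickness L = 6.63 + 3.07 + 8.62 + 8.84 = 27.16 m.
Σ(b_i/K_i) = 6.63/3.68e-05 + 3.07/0.892 + 8.62/16.8 + 8.84/24.9 = 1.802e+05 d.
K_eq = L / Σ(b_i/K_i) = 27.16 / 1.802e+05 = 0.0001507 m/day.
Q = K_eq · A · (Δh/L) = 0.0001507 × 1230 × (17.2/27.16) = 0.1174 m³/day.

0.117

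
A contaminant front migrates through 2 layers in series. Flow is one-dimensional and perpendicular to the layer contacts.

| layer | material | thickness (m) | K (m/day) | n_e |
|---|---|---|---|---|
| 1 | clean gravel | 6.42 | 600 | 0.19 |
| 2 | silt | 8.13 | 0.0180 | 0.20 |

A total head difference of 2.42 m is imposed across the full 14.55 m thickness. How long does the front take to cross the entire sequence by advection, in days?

With flow normal to the layers, continuity requires the same specific discharge q through every layer.
Σ(b_i/K_i) = 6.42/600 + 8.13/0.0180 = 451.7 d.
q = Δh / Σ(b_i/K_i) = 2.42 / 451.7 = 0.005358 m/day.
In each layer the seepage velocity is v_i = q/n_i, so the layer transit time is t_i = b_i·n_i / q:
  layer 1 (clean gravel): t_1 = 6.42 × 0.19 / 0.005358 = 227.7 d
  layer 2 (silt): t_2 = 8.13 × 0.20 / 0.005358 = 303.5 d
Total t = Σ t_i = 531.2 days.

531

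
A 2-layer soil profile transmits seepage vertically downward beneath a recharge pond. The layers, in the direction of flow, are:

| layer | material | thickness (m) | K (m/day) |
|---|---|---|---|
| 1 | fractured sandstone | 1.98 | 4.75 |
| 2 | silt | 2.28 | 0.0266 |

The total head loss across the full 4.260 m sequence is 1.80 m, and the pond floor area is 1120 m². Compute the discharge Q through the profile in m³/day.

23.4

Flow is perpendicular to layering, so the layers act in series and the equivalent K is the thickness-weighted harmonic mean.
Total thickness L = 1.98 + 2.28 = 4.260 m.
Σ(b_i/K_i) = 1.98/4.75 + 2.28/0.0266 = 86.13 d.
K_eq = L / Σ(b_i/K_i) = 4.260 / 86.13 = 0.04946 m/day.
Q = K_eq · A · (Δh/L) = 0.04946 × 1120 × (1.80/4.260) = 23.41 m³/day.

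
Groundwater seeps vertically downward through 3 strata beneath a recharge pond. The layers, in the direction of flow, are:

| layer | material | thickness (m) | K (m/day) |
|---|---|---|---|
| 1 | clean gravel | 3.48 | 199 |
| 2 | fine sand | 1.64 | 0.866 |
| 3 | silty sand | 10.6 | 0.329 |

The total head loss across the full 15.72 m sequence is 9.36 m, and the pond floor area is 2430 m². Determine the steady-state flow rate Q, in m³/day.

Flow is perpendicular to layering, so the layers act in series and the equivalent K is the thickness-weighted harmonic mean.
Total thickness L = 3.48 + 1.64 + 10.6 = 15.72 m.
Σ(b_i/K_i) = 3.48/199 + 1.64/0.866 + 10.6/0.329 = 34.13 d.
K_eq = L / Σ(b_i/K_i) = 15.72 / 34.13 = 0.4606 m/day.
Q = K_eq · A · (Δh/L) = 0.4606 × 2430 × (9.36/15.72) = 666.4 m³/day.

666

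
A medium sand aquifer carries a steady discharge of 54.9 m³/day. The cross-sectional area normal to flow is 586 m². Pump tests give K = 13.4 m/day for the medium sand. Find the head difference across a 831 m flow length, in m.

5.81

From Q = K·A·i, i = Q / (K·A) = 54.9 / (13.40 × 586.0) = 0.006991.
Head loss Δh = i · L = 0.006991 × 831 = 5.810 m.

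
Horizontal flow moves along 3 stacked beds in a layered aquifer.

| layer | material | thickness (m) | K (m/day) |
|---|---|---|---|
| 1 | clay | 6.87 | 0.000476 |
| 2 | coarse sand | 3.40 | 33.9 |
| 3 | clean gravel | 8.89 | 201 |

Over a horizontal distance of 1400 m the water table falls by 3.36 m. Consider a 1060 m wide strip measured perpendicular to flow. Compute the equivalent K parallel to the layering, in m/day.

Flow is parallel to layering, so each bed carries its own Darcy discharge and the transmissivities add.
Σ(K_i·b_i) = 0.000476×6.87 + 33.9×3.40 + 201×8.89 = 1902 m²/day.
Total thickness b = 19.16 m, so K_eq = Σ(K_i·b_i)/b = 99.28 m/day.

99.3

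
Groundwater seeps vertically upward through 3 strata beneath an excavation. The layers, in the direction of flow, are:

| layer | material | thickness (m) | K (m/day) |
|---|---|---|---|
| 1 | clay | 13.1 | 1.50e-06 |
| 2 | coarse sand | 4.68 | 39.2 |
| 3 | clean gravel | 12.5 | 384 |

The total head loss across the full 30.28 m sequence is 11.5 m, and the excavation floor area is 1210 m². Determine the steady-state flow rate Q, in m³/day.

0.00159

Flow is perpendicular to layering, so the layers act in series and the equivalent K is the thickness-weighted harmonic mean.
Total thickness L = 13.1 + 4.68 + 12.5 = 30.28 m.
Σ(b_i/K_i) = 13.1/1.50e-06 + 4.68/39.2 + 12.5/384 = 8.733e+06 d.
K_eq = L / Σ(b_i/K_i) = 30.28 / 8.733e+06 = 3.467e-06 m/day.
Q = K_eq · A · (Δh/L) = 3.467e-06 × 1210 × (11.5/30.28) = 0.001593 m³/day.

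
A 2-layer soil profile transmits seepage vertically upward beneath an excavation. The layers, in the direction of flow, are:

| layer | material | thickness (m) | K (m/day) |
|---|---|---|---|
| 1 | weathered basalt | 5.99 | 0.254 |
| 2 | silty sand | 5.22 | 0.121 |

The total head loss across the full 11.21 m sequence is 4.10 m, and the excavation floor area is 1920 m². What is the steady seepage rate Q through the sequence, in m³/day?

118

Flow is perpendicular to layering, so the layers act in series and the equivalent K is the thickness-weighted harmonic mean.
Total thickness L = 5.99 + 5.22 = 11.21 m.
Σ(b_i/K_i) = 5.99/0.254 + 5.22/0.121 = 66.72 d.
K_eq = L / Σ(b_i/K_i) = 11.21 / 66.72 = 0.1680 m/day.
Q = K_eq · A · (Δh/L) = 0.1680 × 1920 × (4.10/11.21) = 118.0 m³/day.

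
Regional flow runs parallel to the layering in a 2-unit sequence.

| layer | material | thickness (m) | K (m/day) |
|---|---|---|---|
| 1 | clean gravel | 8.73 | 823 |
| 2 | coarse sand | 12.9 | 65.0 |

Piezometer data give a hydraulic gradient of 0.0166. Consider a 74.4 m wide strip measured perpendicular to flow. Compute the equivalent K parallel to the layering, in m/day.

Flow is parallel to layering, so each bed carries its own Darcy discharge and the transmissivities add.
Σ(K_i·b_i) = 823×8.73 + 65.0×12.9 = 8023 m²/day.
Total thickness b = 21.63 m, so K_eq = Σ(K_i·b_i)/b = 370.9 m/day.

371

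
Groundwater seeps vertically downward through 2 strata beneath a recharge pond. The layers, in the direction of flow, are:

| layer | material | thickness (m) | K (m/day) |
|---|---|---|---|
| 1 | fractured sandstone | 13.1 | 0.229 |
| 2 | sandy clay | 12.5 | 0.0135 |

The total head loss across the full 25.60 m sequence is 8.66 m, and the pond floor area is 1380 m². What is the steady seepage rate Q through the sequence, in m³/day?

12.2

Flow is perpendicular to layering, so the layers act in series and the equivalent K is the thickness-weighted harmonic mean.
Total thickness L = 13.1 + 12.5 = 25.60 m.
Σ(b_i/K_i) = 13.1/0.229 + 12.5/0.0135 = 983.1 d.
K_eq = L / Σ(b_i/K_i) = 25.60 / 983.1 = 0.02604 m/day.
Q = K_eq · A · (Δh/L) = 0.02604 × 1380 × (8.66/25.60) = 12.16 m³/day.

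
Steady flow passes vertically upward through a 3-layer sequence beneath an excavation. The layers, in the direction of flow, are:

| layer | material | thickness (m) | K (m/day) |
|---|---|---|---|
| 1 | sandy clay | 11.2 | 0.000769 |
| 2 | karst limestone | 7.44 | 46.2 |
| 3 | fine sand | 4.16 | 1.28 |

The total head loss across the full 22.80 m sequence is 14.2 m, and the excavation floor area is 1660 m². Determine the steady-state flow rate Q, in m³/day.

1.62

Flow is perpendicular to layering, so the layers act in series and the equivalent K is the thickness-weighted harmonic mean.
Total thickness L = 11.2 + 7.44 + 4.16 = 22.80 m.
Σ(b_i/K_i) = 11.2/0.000769 + 7.44/46.2 + 4.16/1.28 = 14568 d.
K_eq = L / Σ(b_i/K_i) = 22.80 / 14568 = 0.001565 m/day.
Q = K_eq · A · (Δh/L) = 0.001565 × 1660 × (14.2/22.80) = 1.618 m³/day.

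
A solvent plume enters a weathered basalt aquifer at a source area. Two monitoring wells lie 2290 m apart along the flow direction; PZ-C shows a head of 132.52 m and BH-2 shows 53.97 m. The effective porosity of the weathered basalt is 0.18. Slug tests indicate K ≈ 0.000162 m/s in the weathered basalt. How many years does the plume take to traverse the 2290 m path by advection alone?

2.35

Convert K: 0.000162 m/s × 86400 = 14.00 m/day.
Hydraulic gradient i = (132.52 − 53.97) / 2290 = 78.55 / 2290 = 0.03430.
Darcy flux q = K · i = 14.00 × 0.03430 = 0.4801 m/day.
Seepage velocity v = q / n_e = 0.4801 / 0.18 = 2.667 m/day.
Travel time t = L / v = 2290 / 2.667 = 858.6 days = 2.351 years.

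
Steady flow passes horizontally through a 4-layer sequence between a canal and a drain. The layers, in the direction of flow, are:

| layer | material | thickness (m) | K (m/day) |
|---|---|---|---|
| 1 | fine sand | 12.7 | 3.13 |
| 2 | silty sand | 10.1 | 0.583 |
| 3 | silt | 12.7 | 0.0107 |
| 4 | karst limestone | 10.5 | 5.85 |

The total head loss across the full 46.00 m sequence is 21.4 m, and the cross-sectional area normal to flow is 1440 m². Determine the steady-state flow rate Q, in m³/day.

Flow is perpendicular to layering, so the layers act in series and the equivalent K is the thickness-weighted harmonic mean.
Total thickness L = 12.7 + 10.1 + 12.7 + 10.5 = 46.00 m.
Σ(b_i/K_i) = 12.7/3.13 + 10.1/0.583 + 12.7/0.0107 + 10.5/5.85 = 1210 d.
K_eq = L / Σ(b_i/K_i) = 46.00 / 1210 = 0.03801 m/day.
Q = K_eq · A · (Δh/L) = 0.03801 × 1440 × (21.4/46.00) = 25.47 m³/day.

25.5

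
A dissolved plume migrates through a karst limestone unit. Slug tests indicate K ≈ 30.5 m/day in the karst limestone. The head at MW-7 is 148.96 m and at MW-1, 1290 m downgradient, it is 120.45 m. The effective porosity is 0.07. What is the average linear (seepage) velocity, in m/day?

Hydraulic gradient i = (148.96 − 120.45) / 1290 = 28.51 / 1290 = 0.02210.
Darcy flux q = K · i = 30.50 × 0.02210 = 0.6741 m/day.
Seepage velocity v = q / n_e = 0.6741 / 0.07 = 9.630 m/day.

9.63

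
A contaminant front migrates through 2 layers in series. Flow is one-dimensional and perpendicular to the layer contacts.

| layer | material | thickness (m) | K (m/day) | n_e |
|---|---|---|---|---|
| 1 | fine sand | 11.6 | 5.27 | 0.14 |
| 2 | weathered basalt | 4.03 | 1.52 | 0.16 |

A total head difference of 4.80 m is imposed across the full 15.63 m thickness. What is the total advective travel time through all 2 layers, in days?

2.29

With flow normal to the layers, continuity requires the same specific discharge q through every layer.
Σ(b_i/K_i) = 11.6/5.27 + 4.03/1.52 = 4.852 d.
q = Δh / Σ(b_i/K_i) = 4.80 / 4.852 = 0.9892 m/day.
In each layer the seepage velocity is v_i = q/n_i, so the layer transit time is t_i = b_i·n_i / q:
  layer 1 (fine sand): t_1 = 11.6 × 0.14 / 0.9892 = 1.642 d
  layer 2 (weathered basalt): t_2 = 4.03 × 0.16 / 0.9892 = 0.6518 d
Total t = Σ t_i = 2.294 days.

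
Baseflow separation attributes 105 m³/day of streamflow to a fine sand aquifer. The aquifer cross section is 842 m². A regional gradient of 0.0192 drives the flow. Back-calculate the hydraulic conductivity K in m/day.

6.49

Hydraulic gradient i = 0.0192.
From Q = K·A·i, K = Q / (A·i) = 105 / (842.0 × 0.01920) = 6.495 m/day.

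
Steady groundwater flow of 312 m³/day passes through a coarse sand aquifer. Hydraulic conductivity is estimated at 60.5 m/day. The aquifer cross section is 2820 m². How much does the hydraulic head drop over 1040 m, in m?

From Q = K·A·i, i = Q / (K·A) = 312 / (60.50 × 2820) = 0.001829.
Head loss Δh = i · L = 0.001829 × 1040 = 1.902 m.

1.90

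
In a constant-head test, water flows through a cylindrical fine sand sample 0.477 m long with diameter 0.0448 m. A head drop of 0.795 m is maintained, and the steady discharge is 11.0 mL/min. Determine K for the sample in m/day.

6.03

Cross-sectional area A = π·(d/2)² = π × (0.0448/2)² = 0.001576 m².
Convert discharge: 11.0 mL/min = 1.833e-07 m³/s.
Darcy's law rearranged: K = Q·L / (A·Δh) = 1.833e-07 × 0.477 / (0.001576 × 0.795) = 6.978e-05 m/s = 6.029 m/day.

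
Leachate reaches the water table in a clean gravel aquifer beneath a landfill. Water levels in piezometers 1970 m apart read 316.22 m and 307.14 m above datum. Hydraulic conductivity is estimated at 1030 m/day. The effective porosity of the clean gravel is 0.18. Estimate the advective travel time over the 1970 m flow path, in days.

74.7

Hydraulic gradient i = (316.22 − 307.14) / 1970 = 9.08 / 1970 = 0.004609.
Darcy flux q = K · i = 1030 × 0.004609 = 4.747 m/day.
Seepage velocity v = q / n_e = 4.747 / 0.18 = 26.37 m/day.
Travel time t = L / v = 1970 / 26.37 = 74.69 days.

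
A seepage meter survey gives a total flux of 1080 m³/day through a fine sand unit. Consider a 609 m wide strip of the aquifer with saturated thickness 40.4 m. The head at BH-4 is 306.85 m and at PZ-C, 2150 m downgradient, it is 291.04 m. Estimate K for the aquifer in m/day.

5.97

Cross-sectional area A = 609 × 40.4 = 24604 m².
Hydraulic gradient i = (306.85 − 291.04) / 2150 = 15.81 / 2150 = 0.007353.
From Q = K·A·i, K = Q / (A·i) = 1080 / (24604 × 0.007353) = 5.969 m/day.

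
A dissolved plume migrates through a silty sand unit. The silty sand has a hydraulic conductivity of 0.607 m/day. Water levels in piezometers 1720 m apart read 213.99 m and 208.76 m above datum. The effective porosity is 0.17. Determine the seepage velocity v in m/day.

0.0109

Hydraulic gradient i = (213.99 − 208.76) / 1720 = 5.23 / 1720 = 0.003041.
Darcy flux q = K · i = 0.6070 × 0.003041 = 0.001846 m/day.
Seepage velocity v = q / n_e = 0.001846 / 0.17 = 0.01086 m/day.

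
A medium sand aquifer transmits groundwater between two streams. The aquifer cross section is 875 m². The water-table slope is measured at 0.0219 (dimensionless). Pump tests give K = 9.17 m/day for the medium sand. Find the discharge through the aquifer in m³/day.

Hydraulic gradient i = 0.0219.
Darcy's law: Q = K · A · i = 9.170 × 875.0 × 0.02190 = 175.7 m³/day.

176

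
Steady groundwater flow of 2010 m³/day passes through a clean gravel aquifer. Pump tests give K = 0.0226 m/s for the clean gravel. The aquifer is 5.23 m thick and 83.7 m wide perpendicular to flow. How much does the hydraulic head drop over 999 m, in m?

2.35

Convert K: 0.0226 m/s × 86400 = 1953 m/day.
Cross-sectional area A = 83.7 × 5.23 = 437.8 m².
From Q = K·A·i, i = Q / (K·A) = 2010 / (1953 × 437.8) = 0.002352.
Head loss Δh = i · L = 0.002352 × 999 = 2.349 m.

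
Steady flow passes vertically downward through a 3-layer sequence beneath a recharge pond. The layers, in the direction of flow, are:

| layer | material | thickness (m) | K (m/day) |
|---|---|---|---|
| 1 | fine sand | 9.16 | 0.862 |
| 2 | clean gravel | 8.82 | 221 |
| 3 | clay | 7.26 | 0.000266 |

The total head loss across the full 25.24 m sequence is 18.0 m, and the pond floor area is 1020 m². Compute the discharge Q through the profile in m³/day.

0.672

Flow is perpendicular to layering, so the layers act in series and the equivalent K is the thickness-weighted harmonic mean.
Total thickness L = 9.16 + 8.82 + 7.26 = 25.24 m.
Σ(b_i/K_i) = 9.16/0.862 + 8.82/221 + 7.26/0.000266 = 27304 d.
K_eq = L / Σ(b_i/K_i) = 25.24 / 27304 = 0.0009244 m/day.
Q = K_eq · A · (Δh/L) = 0.0009244 × 1020 × (18.0/25.24) = 0.6724 m³/day.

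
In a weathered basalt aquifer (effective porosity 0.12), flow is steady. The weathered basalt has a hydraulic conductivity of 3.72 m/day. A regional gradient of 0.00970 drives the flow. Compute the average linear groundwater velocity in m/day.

Hydraulic gradient i = 0.00970.
Darcy flux q = K · i = 3.720 × 0.009700 = 0.03608 m/day.
Seepage velocity v = q / n_e = 0.03608 / 0.12 = 0.3007 m/day.

0.301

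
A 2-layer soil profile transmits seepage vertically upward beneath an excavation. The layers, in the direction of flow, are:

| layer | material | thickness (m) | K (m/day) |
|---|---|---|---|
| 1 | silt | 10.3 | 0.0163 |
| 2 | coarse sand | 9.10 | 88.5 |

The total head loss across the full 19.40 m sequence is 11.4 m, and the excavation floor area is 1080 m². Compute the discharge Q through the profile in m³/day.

19.5

Flow is perpendicular to layering, so the layers act in series and the equivalent K is the thickness-weighted harmonic mean.
Total thickness L = 10.3 + 9.10 = 19.40 m.
Σ(b_i/K_i) = 10.3/0.0163 + 9.10/88.5 = 632.0 d.
K_eq = L / Σ(b_i/K_i) = 19.40 / 632.0 = 0.03070 m/day.
Q = K_eq · A · (Δh/L) = 0.03070 × 1080 × (11.4/19.40) = 19.48 m³/day.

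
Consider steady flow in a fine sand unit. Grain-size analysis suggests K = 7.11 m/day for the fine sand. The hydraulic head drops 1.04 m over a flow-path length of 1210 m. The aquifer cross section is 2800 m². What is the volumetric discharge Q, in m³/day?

Hydraulic gradient i = Δh / L = 1.04 / 1210 = 0.0008595.
Darcy's law: Q = K · A · i = 7.110 × 2800 × 0.0008595 = 17.11 m³/day.

17.1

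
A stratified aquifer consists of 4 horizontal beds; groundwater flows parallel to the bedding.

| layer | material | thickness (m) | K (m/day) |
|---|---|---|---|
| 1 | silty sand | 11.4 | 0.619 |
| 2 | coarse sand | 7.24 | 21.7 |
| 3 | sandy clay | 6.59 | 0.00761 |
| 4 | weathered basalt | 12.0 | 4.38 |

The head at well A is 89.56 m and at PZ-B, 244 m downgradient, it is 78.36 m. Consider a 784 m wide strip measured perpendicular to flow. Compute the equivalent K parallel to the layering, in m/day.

5.82

Flow is parallel to layering, so each bed carries its own Darcy discharge and the transmissivities add.
Σ(K_i·b_i) = 0.619×11.4 + 21.7×7.24 + 0.00761×6.59 + 4.38×12.0 = 216.8 m²/day.
Total thickness b = 37.23 m, so K_eq = Σ(K_i·b_i)/b = 5.823 m/day.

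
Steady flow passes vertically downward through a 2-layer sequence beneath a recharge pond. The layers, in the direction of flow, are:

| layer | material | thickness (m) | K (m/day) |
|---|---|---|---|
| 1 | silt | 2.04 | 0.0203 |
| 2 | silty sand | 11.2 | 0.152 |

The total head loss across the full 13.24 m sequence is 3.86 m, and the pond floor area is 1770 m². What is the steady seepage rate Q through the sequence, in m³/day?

39.2

Flow is perpendicular to layering, so the layers act in series and the equivalent K is the thickness-weighted harmonic mean.
Total thickness L = 2.04 + 11.2 = 13.24 m.
Σ(b_i/K_i) = 2.04/0.0203 + 11.2/0.152 = 174.2 d.
K_eq = L / Σ(b_i/K_i) = 13.24 / 174.2 = 0.07601 m/day.
Q = K_eq · A · (Δh/L) = 0.07601 × 1770 × (3.86/13.24) = 39.23 m³/day.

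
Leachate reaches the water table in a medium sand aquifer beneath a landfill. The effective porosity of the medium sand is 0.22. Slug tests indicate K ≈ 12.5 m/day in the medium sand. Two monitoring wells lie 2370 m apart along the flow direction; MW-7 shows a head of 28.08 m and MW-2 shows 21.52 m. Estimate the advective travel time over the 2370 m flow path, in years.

41.3

Hydraulic gradient i = (28.08 − 21.52) / 2370 = 6.56 / 2370 = 0.002768.
Darcy flux q = K · i = 12.50 × 0.002768 = 0.03460 m/day.
Seepage velocity v = q / n_e = 0.03460 / 0.22 = 0.1573 m/day.
Travel time t = L / v = 2370 / 0.1573 = 15070 days = 41.26 years.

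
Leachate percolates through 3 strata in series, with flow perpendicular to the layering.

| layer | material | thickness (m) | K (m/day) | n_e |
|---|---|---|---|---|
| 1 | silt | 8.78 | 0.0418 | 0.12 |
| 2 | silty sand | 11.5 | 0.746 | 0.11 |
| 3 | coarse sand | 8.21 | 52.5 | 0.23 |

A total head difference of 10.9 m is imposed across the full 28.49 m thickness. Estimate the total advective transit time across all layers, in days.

87.1

With flow normal to the layers, continuity requires the same specific discharge q through every layer.
Σ(b_i/K_i) = 8.78/0.0418 + 11.5/0.746 + 8.21/52.5 = 225.6 d.
q = Δh / Σ(b_i/K_i) = 10.9 / 225.6 = 0.04831 m/day.
In each layer the seepage velocity is v_i = q/n_i, so the layer transit time is t_i = b_i·n_i / q:
  layer 1 (silt): t_1 = 8.78 × 0.12 / 0.04831 = 21.81 d
  layer 2 (silty sand): t_2 = 11.5 × 0.11 / 0.04831 = 26.18 d
  layer 3 (coarse sand): t_3 = 8.21 × 0.23 / 0.04831 = 39.09 d
Total t = Σ t_i = 87.08 days.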